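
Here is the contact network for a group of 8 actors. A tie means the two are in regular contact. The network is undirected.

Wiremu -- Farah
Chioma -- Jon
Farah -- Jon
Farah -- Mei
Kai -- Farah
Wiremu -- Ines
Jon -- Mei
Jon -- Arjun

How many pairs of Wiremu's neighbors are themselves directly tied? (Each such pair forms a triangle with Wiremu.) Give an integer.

Wiremu's neighbors are Farah and Ines, but none of them are tied to each other, so no triangle contains Wiremu.

0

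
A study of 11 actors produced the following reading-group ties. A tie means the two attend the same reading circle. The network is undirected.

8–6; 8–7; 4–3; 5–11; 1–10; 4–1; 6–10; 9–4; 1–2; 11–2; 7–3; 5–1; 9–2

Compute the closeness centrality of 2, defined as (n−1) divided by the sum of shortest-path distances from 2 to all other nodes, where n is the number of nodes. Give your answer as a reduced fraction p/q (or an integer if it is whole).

10/23

Distances from 2: 1:1, 3:3, 4:2, 5:2, 6:3, 7:4, 8:4, 9:1, 10:2, 11:1. Sum = 23.
n = 11, so closeness = 10/23.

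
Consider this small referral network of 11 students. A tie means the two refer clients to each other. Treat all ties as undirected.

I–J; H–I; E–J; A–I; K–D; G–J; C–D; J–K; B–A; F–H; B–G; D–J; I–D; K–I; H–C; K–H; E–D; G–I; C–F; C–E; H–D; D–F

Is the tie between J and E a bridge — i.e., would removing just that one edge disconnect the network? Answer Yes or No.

Even without that edge, J still reaches E via J – D – E, so the network stays connected. Not a bridge.

No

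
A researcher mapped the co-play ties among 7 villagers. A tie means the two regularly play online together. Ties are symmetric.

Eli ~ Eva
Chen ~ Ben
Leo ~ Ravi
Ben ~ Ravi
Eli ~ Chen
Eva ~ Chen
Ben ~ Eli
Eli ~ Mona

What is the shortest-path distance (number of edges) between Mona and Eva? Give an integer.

2

One shortest route is Mona – Eli – Eva, which uses 2 edges, and Mona and Eva are not directly tied, so nothing shorter exists. So d(Mona,Eva) = 2.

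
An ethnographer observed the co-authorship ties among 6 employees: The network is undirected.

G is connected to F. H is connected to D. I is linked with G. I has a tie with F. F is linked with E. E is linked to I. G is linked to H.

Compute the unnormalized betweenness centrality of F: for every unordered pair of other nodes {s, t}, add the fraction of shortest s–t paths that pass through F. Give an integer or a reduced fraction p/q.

3/2

Pairs whose geodesics pass through F — G–E: 1/2; H–E: 1/2; D–E: 1/2.
All other pairs contribute 0.
Summing the contributions gives betweenness(F) = 3/2.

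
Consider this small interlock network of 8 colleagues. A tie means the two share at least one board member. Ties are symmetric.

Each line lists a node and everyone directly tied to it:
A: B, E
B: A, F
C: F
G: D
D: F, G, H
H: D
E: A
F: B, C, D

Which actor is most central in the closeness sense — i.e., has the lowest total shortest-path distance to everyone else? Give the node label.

F

Farness (sum of distances to all others) for each node — A:18, B:14, C:18, D:14, E:24, F:12, G:20, H:20.
The smallest farness is 12, for F, so F has the highest closeness.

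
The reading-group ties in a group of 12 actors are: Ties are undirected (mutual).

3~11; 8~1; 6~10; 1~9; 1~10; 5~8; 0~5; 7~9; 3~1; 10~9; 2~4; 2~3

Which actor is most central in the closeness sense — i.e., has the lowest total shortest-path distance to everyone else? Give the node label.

Farness (sum of distances to all others) for each node — 0:44, 1:20, 2:32, 3:24, 4:42, 5:34, 6:36, 7:36, 8:26, 9:26, 10:26, 11:34.
The smallest farness is 20, for 1, so 1 has the highest closeness.

1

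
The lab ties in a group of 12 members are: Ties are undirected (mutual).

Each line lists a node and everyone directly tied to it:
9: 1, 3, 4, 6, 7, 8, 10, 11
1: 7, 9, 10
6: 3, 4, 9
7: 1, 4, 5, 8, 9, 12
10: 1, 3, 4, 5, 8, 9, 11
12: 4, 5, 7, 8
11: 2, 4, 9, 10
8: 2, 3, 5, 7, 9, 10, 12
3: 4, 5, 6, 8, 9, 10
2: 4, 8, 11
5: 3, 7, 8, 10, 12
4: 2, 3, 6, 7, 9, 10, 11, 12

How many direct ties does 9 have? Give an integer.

8

9 is directly tied to 1, 3, 4, 6, 7, 8, 10, and 11. That is 8 neighbors, so the degree of 9 is 8.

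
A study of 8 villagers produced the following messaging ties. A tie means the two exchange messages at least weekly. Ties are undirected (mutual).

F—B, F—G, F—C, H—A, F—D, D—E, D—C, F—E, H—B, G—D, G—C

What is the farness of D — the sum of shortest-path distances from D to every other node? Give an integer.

Distances from D: A:4, B:2, C:1, E:1, F:1, G:1, H:3.
Sum = 4 + 2 + 1 + 1 + 1 + 1 + 3 = 13.

13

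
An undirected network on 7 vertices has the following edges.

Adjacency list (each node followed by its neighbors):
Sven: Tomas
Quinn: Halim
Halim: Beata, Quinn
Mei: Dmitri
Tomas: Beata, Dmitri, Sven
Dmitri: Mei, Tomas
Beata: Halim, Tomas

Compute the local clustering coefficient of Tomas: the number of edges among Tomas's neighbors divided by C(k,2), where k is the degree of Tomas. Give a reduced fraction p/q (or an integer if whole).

0

Tomas's neighbors: Beata, Dmitri, and Sven (k = 3).
Possible neighbor pairs: C(3,2) = 3. Edges among them: none → e = 0.
Clustering(Tomas) = 0/3 = 0.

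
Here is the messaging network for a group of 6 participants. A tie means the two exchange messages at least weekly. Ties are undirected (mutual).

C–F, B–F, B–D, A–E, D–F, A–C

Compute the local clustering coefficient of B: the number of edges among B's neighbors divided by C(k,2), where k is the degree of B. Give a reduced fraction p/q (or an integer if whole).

B's neighbors: D and F (k = 2).
Possible neighbor pairs: C(2,2) = 1. Edges among them: D–F → e = 1.
Clustering(B) = 1/1.

1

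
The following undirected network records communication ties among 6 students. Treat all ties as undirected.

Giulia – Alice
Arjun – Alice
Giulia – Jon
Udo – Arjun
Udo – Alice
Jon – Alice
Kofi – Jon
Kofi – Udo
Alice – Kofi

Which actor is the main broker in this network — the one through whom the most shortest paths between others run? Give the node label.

Unnormalized betweenness of each node: Alice:9/2, Arjun:0, Giulia:0, Jon:1/2, Kofi:1/2, Udo:1/2.
Alice has the largest value, 9/2, making it the main broker — the node through which the most shortest paths run.

Alice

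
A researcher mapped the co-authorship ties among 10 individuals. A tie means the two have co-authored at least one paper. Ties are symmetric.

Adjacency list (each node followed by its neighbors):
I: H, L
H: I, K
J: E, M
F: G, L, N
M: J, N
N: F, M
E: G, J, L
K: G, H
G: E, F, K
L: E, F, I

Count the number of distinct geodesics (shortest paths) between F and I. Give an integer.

1

The shortest distance is 2, and the only length-2 path is F–L–I. So there is exactly 1 shortest path.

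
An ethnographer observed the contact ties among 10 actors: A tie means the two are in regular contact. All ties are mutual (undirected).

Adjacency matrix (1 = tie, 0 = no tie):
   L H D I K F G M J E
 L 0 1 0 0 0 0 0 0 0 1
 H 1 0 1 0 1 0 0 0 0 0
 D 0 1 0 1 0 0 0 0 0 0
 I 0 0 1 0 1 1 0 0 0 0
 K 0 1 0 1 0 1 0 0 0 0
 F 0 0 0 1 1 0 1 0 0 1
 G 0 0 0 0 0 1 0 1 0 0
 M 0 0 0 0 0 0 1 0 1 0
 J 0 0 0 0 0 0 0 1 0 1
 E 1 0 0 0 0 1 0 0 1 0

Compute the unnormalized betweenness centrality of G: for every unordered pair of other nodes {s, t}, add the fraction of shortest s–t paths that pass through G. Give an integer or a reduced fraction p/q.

9/2

Pairs whose geodesics pass through G — H–M: 1/2; D–M: 1; I–M: 1; K–M: 1; F–M: 1.
All other pairs contribute 0.
Summing the contributions gives betweenness(G) = 9/2.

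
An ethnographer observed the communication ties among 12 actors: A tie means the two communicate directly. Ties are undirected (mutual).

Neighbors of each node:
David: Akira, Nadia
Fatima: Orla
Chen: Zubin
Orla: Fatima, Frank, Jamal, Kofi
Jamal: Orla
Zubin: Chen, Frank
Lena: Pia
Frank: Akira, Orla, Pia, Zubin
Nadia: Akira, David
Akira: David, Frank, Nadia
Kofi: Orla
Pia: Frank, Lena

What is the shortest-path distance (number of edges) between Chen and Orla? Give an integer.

One shortest route is Chen – Zubin – Frank – Orla, which uses 3 edges, and at distance 2 from Chen we only reach {Frank}, which does not include Orla. So d(Chen,Orla) = 3.

3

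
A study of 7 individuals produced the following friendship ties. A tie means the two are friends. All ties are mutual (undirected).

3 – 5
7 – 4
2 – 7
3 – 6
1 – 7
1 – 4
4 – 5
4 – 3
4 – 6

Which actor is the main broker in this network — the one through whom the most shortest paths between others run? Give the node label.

4

Unnormalized betweenness of each node: 1:0, 2:0, 3:1/2, 4:19/2, 5:0, 6:0, 7:5.
4 has the largest value, 19/2, making it the main broker — the node through which the most shortest paths run.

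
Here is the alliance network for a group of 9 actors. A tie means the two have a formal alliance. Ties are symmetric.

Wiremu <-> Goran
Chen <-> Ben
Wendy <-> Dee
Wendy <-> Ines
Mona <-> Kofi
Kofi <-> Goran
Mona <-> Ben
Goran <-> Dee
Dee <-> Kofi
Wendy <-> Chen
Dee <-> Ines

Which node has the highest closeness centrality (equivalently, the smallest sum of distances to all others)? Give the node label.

Farness (sum of distances to all others) for each node — Ben:19, Chen:18, Dee:13, Goran:15, Ines:17, Kofi:14, Mona:17, Wendy:15, Wiremu:22.
The smallest farness is 13, for Dee, so Dee has the highest closeness.

Dee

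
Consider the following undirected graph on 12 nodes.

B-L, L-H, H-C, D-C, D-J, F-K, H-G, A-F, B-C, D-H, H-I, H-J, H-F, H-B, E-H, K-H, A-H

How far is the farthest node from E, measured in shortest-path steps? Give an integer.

2

Distances from E: A:2, B:2, C:2, D:2, F:2, G:2, H:1, I:2, J:2, K:2, L:2.
The largest is 2 (to L, D, I, K, F, C, B, A, J, and G), so the eccentricity of E is 2.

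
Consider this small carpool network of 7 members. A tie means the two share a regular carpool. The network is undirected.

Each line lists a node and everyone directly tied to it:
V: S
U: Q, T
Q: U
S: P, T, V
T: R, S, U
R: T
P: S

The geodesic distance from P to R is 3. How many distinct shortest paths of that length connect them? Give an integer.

1

The shortest distance is 3, and the only length-3 path is P–S–T–R. So there is exactly 1 shortest path.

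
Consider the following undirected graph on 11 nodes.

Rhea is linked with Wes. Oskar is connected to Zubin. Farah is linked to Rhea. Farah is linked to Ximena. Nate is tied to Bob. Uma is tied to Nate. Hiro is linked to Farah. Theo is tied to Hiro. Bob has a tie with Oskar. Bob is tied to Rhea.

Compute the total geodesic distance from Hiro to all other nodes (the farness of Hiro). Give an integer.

Distances from Hiro: Bob:3, Farah:1, Nate:4, Oskar:4, Rhea:2, Theo:1, Uma:5, Wes:3, Ximena:2, Zubin:5.
Sum = 3 + 1 + 4 + 4 + 2 + 1 + 5 + 3 + 2 + 5 = 30.

30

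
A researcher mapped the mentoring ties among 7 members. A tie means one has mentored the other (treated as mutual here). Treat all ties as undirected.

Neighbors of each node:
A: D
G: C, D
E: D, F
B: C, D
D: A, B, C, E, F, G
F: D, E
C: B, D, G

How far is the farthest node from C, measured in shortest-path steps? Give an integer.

Distances from C: A:2, B:1, D:1, E:2, F:2, G:1.
The largest is 2 (to A, E, and F), so the eccentricity of C is 2.

2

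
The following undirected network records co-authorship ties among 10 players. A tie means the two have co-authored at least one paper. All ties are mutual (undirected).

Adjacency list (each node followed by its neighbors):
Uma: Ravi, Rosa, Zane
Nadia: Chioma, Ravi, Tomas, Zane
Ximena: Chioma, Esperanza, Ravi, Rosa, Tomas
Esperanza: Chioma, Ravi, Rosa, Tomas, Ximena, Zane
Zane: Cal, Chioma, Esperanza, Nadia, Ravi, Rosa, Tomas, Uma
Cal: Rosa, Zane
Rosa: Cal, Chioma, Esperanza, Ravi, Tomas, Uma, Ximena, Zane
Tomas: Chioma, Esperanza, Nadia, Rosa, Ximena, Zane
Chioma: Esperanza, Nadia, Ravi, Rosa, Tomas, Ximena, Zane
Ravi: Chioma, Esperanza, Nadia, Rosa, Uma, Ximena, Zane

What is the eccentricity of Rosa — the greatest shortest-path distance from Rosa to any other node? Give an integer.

Distances from Rosa: Cal:1, Chioma:1, Esperanza:1, Nadia:2, Ravi:1, Tomas:1, Uma:1, Ximena:1, Zane:1.
The largest is 2 (to Nadia), so the eccentricity of Rosa is 2.

2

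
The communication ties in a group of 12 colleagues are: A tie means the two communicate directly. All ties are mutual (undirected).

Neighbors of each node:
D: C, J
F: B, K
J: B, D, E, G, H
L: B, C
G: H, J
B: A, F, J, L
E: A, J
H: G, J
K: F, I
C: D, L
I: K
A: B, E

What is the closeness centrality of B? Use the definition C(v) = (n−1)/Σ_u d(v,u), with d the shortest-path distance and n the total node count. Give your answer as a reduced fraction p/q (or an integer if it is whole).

Distances from B: A:1, C:2, D:2, E:2, F:1, G:2, H:2, I:3, J:1, K:2, L:1. Sum = 19.
n = 12, so closeness = 11/19.

11/19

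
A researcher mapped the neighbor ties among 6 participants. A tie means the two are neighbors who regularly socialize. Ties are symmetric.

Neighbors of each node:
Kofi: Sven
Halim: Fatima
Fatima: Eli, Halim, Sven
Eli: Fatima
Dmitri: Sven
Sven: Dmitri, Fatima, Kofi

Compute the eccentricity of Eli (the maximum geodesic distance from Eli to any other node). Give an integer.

Distances from Eli: Dmitri:3, Fatima:1, Halim:2, Kofi:3, Sven:2.
The largest is 3 (to Kofi and Dmitri), so the eccentricity of Eli is 3.

3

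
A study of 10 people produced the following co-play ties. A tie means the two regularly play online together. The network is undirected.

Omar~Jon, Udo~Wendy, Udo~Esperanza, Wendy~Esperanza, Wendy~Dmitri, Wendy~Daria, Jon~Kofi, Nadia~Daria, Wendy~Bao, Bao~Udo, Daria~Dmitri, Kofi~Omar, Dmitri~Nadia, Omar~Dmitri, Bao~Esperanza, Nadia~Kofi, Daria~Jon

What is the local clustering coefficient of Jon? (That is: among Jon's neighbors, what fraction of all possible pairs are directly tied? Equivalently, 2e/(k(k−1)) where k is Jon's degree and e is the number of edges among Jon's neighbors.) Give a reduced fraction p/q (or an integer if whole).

1/3

Jon's neighbors: Daria, Kofi, and Omar (k = 3).
Possible neighbor pairs: C(3,2) = 3. Edges among them: Kofi–Omar → e = 1.
Clustering(Jon) = 1/3.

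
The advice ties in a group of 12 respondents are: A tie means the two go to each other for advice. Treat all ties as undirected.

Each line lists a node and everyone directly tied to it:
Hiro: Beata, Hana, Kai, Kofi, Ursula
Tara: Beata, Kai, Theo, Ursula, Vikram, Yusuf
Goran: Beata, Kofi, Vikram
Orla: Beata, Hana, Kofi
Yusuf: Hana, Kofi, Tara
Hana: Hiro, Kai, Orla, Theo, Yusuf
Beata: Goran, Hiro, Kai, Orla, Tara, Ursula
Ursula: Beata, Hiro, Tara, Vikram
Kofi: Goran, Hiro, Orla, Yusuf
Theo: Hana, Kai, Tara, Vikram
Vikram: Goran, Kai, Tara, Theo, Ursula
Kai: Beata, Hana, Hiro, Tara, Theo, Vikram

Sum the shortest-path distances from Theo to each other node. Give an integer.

19

Distances from Theo: Beata:2, Goran:2, Hana:1, Hiro:2, Kai:1, Kofi:3, Orla:2, Tara:1, Ursula:2, Vikram:1, Yusuf:2.
Sum = 2 + 2 + 1 + 2 + 1 + 3 + 2 + 1 + 2 + 1 + 2 = 19.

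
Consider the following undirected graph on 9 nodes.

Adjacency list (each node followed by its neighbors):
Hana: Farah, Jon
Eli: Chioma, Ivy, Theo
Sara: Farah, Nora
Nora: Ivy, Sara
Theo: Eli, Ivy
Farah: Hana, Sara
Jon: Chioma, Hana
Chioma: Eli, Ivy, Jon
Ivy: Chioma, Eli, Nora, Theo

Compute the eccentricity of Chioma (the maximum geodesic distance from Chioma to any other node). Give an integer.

Distances from Chioma: Eli:1, Farah:3, Hana:2, Ivy:1, Jon:1, Nora:2, Sara:3, Theo:2.
The largest is 3 (to Sara and Farah), so the eccentricity of Chioma is 3.

3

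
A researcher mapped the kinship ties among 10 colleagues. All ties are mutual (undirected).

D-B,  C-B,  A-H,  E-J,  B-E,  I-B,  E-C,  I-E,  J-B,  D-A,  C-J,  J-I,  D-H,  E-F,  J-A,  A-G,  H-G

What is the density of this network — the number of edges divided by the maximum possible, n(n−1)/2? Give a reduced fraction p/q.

There are 17 edges and 10 nodes, so the maximum possible is C(10,2) = 45.
Density = 17/45.

17/45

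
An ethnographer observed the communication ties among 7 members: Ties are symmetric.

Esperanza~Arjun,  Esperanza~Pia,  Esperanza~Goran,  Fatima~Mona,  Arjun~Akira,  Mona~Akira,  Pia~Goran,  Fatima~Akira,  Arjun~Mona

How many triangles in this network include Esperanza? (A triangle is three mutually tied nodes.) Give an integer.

1

Esperanza's neighbors: Arjun, Goran, and Pia.
Neighbor pairs that are themselves tied: Esperanza–Goran–Pia. Each forms one triangle with Esperanza, for 1 in total.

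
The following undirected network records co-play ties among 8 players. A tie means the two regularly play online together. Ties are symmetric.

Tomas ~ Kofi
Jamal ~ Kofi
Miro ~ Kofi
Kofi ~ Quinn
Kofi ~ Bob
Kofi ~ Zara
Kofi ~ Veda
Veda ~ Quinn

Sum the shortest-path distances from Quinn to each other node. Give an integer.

12

Distances from Quinn: Bob:2, Jamal:2, Kofi:1, Miro:2, Tomas:2, Veda:1, Zara:2.
Sum = 2 + 2 + 1 + 2 + 2 + 1 + 2 = 12.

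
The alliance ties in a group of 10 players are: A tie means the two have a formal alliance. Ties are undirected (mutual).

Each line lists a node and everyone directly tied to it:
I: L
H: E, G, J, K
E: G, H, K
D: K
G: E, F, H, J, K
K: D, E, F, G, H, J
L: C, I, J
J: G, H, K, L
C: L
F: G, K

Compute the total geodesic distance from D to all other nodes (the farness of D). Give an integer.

22

Distances from D: C:4, E:2, F:2, G:2, H:2, I:4, J:2, K:1, L:3.
Sum = 4 + 2 + 2 + 2 + 2 + 4 + 2 + 1 + 3 = 22.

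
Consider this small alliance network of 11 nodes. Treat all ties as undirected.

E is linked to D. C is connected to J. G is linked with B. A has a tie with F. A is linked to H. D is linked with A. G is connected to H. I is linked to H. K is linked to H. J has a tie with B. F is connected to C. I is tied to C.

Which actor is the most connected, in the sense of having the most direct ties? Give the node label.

H

Degrees — A:3, B:2, C:3, D:2, E:1, F:2, G:2, H:4, I:2, J:2, K:1.
The maximum is 4, attained only by H.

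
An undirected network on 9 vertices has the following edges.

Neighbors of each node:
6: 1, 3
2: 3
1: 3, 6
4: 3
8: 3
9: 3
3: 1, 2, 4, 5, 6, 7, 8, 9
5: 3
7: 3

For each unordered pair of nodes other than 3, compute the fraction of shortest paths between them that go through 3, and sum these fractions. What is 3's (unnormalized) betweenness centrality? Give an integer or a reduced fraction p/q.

27

Pairs whose geodesics pass through 3 — 5–2: 1; 5–4: 1; 5–8: 1; 5–7: 1; 5–1: 1; 5–9: 1; 5–6: 1; 2–4: 1; 2–8: 1; 2–7: 1; 2–1: 1; 2–9: 1; 2–6: 1; 4–8: 1 … (+13 more pairs).
All other pairs contribute 0.
Summing the contributions gives betweenness(3) = 27.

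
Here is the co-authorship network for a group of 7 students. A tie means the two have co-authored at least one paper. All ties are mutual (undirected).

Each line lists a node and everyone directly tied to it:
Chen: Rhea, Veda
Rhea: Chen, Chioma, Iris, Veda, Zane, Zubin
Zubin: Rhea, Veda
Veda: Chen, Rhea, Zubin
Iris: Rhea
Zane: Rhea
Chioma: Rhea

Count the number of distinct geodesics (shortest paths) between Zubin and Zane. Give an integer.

The shortest distance is 2, and the only length-2 path is Zubin–Rhea–Zane. So there is exactly 1 shortest path.

1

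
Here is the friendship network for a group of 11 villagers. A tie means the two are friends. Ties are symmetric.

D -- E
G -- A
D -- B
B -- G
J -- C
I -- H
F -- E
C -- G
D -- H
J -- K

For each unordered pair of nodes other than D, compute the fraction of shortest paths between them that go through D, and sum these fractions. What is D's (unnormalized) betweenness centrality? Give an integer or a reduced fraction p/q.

Pairs whose geodesics pass through D — I–E: 1; I–A: 1; I–K: 1; I–J: 1; I–C: 1; I–G: 1; I–B: 1; I–F: 1; E–A: 1; E–K: 1; E–J: 1; E–C: 1; E–H: 1; E–G: 1 … (+14 more pairs).
All other pairs contribute 0.
Summing the contributions gives betweenness(D) = 28.

28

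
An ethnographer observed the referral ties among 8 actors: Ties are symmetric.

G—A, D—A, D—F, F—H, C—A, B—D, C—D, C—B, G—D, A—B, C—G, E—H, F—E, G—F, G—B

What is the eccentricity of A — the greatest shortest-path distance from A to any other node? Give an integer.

Distances from A: B:1, C:1, D:1, E:3, F:2, G:1, H:3.
The largest is 3 (to H and E), so the eccentricity of A is 3.

3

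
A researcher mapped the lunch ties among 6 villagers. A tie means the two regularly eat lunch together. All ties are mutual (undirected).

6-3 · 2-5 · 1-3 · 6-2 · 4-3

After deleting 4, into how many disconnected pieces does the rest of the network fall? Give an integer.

1

4's neighbors (3) remain reachable from one another through other ties, so the rest of the network stays in one piece.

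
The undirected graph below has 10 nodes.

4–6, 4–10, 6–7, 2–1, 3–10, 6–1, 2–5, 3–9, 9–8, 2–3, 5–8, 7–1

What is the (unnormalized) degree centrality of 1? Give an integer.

3

1 is directly tied to 2, 6, and 7. That is 3 neighbors, so the degree of 1 is 3.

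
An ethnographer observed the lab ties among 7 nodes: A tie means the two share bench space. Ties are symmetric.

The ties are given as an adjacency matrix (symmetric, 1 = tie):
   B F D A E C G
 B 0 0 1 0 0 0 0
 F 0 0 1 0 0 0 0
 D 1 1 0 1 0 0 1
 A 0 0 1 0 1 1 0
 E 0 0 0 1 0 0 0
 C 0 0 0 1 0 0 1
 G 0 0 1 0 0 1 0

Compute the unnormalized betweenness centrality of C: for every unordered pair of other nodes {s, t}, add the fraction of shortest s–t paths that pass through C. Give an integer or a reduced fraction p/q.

Pairs whose geodesics pass through C — A–G: 1/2; E–G: 1/2.
All other pairs contribute 0.
Summing the contributions gives betweenness(C) = 1.

1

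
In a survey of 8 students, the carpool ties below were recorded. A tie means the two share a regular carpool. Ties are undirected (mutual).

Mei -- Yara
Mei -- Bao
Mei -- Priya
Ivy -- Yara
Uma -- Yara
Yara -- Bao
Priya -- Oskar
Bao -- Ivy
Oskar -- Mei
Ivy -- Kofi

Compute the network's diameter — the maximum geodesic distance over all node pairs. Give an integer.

Eccentricity of each node (its greatest distance to any other): Bao:2, Ivy:3, Kofi:4, Mei:3, Oskar:4, Priya:4, Uma:3, Yara:2.
The maximum eccentricity is 4, realized for instance by the pair Oskar–Kofi via Oskar – Mei – Bao – Ivy – Kofi. So the diameter is 4.

4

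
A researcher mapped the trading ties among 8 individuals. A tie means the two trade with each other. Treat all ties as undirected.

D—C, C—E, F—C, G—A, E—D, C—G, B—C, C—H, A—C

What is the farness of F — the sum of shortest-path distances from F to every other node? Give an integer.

Distances from F: A:2, B:2, C:1, D:2, E:2, G:2, H:2.
Sum = 2 + 2 + 1 + 2 + 2 + 2 + 2 = 13.

13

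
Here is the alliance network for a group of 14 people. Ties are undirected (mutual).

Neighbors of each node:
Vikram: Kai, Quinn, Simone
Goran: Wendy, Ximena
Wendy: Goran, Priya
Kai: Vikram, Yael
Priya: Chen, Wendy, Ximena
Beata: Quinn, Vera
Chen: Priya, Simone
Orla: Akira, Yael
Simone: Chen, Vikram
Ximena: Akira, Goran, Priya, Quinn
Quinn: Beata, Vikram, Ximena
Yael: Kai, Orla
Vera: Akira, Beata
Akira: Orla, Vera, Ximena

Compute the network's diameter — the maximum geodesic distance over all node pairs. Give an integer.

Eccentricity of each node (its greatest distance to any other): Akira:4, Beata:4, Chen:4, Goran:4, Kai:5, Orla:4, Priya:4, Quinn:3, Simone:4, Vera:4, Vikram:4, Wendy:5, Ximena:3, Yael:5.
The maximum eccentricity is 5, realized for instance by the pair Wendy–Kai via Wendy – Priya – Ximena – Quinn – Vikram – Kai. So the diameter is 5.

5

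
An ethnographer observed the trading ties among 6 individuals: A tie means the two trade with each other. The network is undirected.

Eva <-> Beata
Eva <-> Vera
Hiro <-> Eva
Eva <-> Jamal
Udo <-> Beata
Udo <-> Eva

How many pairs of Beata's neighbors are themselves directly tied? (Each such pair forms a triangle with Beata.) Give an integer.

1

Beata's neighbors: Eva and Udo.
Neighbor pairs that are themselves tied: Beata–Eva–Udo. Each forms one triangle with Beata, for 1 in total.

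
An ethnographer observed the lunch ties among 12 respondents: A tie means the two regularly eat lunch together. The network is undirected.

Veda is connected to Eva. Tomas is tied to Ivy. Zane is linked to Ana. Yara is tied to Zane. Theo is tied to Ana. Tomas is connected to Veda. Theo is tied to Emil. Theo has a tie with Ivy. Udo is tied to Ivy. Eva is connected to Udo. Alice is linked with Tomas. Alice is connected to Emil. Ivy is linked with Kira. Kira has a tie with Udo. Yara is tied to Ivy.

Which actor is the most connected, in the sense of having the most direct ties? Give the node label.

Degrees — Alice:2, Ana:2, Emil:2, Eva:2, Ivy:5, Kira:2, Theo:3, Tomas:3, Udo:3, Veda:2, Yara:2, Zane:2.
The maximum is 5, attained only by Ivy.

Ivy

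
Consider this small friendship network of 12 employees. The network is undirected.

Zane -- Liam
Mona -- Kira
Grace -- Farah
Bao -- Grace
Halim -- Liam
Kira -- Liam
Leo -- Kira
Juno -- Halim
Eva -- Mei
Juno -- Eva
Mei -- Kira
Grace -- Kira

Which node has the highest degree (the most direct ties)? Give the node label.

Kira

Degrees — Bao:1, Eva:2, Farah:1, Grace:3, Halim:2, Juno:2, Kira:5, Leo:1, Liam:3, Mei:2, Mona:1, Zane:1.
The maximum is 5, attained only by Kira.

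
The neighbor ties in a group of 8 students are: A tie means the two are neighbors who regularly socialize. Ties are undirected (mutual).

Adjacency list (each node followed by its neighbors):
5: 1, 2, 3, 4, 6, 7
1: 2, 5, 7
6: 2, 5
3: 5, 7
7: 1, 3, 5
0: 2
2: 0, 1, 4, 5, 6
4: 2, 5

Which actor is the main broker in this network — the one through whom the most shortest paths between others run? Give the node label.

5

Unnormalized betweenness of each node: 0:0, 1:1, 2:15/2, 3:0, 4:0, 5:9, 6:0, 7:1/2.
5 has the largest value, 9, making it the main broker — the node through which the most shortest paths run.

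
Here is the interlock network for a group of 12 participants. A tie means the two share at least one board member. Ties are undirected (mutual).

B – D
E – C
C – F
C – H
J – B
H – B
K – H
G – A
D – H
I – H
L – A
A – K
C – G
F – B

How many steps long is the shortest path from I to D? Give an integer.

One shortest route is I – H – D, which uses 2 edges, and I and D are not directly tied, so nothing shorter exists. So d(I,D) = 2.

2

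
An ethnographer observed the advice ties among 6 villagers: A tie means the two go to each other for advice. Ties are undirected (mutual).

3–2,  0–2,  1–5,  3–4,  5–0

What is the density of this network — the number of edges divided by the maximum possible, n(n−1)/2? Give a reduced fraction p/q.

1/3

There are 5 edges and 6 nodes, so the maximum possible is C(6,2) = 15.
Density = 5/15 = 1/3.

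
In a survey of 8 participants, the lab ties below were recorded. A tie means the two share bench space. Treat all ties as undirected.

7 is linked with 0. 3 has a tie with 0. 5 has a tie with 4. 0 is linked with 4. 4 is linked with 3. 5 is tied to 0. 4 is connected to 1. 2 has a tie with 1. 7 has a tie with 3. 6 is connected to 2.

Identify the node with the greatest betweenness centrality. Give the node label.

Unnormalized betweenness of each node: 0:7/2, 1:10, 2:6, 3:2, 4:25/2, 5:0, 6:0, 7:0.
4 has the largest value, 25/2, making it the main broker — the node through which the most shortest paths run.

4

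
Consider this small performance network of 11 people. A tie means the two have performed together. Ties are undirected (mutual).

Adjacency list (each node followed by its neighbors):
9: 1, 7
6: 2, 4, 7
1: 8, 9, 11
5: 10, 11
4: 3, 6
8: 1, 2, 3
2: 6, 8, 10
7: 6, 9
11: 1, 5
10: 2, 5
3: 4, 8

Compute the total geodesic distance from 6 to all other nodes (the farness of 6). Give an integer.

21

Distances from 6: 1:3, 2:1, 3:2, 4:1, 5:3, 7:1, 8:2, 9:2, 10:2, 11:4.
Sum = 3 + 1 + 2 + 1 + 3 + 1 + 2 + 2 + 2 + 4 = 21.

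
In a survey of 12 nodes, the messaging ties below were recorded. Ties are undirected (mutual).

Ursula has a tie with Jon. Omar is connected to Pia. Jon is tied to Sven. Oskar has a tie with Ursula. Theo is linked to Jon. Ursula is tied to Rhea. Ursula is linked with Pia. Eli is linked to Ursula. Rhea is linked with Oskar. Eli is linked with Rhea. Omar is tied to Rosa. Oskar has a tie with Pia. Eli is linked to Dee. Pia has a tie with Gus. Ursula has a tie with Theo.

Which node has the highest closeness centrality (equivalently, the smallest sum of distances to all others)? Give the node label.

Farness (sum of distances to all others) for each node — Dee:34, Eli:24, Gus:30, Jon:24, Omar:28, Oskar:22, Pia:20, Rhea:24, Rosa:38, Sven:34, Theo:25, Ursula:17.
The smallest farness is 17, for Ursula, so Ursula has the highest closeness.

Ursula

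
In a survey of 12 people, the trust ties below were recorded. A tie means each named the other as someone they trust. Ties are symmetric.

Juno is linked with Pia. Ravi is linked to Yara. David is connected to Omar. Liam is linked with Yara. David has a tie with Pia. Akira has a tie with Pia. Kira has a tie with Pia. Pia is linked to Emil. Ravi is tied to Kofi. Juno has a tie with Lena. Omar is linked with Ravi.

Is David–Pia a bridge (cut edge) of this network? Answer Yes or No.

Yes

Without the David–Pia edge there is no alternate route between David and Pia, so the network disconnects. It is a bridge.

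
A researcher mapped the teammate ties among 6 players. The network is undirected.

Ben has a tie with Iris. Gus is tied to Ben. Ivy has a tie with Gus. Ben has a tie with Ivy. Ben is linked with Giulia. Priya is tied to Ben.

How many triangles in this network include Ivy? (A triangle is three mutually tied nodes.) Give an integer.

1

Ivy's neighbors: Ben and Gus.
Neighbor pairs that are themselves tied: Ivy–Ben–Gus. Each forms one triangle with Ivy, for 1 in total.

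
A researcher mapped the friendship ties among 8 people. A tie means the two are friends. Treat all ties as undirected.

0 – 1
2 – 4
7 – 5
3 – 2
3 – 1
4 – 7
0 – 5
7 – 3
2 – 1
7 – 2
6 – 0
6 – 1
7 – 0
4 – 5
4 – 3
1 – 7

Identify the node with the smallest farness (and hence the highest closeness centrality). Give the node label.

7

Farness (sum of distances to all others) for each node — 0:10, 1:9, 2:10, 3:10, 4:11, 5:11, 6:13, 7:8.
The smallest farness is 8, for 7, so 7 has the highest closeness.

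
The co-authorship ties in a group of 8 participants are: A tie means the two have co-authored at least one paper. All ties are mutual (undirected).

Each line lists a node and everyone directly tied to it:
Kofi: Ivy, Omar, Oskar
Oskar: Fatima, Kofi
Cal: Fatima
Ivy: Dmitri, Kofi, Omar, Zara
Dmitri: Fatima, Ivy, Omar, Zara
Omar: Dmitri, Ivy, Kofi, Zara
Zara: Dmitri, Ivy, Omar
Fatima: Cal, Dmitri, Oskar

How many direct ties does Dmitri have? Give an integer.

4

Dmitri is directly tied to Fatima, Ivy, Omar, and Zara. That is 4 neighbors, so the degree of Dmitri is 4.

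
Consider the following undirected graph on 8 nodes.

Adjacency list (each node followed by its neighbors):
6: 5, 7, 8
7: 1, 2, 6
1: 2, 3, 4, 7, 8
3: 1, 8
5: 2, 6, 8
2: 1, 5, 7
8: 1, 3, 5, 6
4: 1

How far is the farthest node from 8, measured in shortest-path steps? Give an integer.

Distances from 8: 1:1, 2:2, 3:1, 4:2, 5:1, 6:1, 7:2.
The largest is 2 (to 2, 7, and 4), so the eccentricity of 8 is 2.

2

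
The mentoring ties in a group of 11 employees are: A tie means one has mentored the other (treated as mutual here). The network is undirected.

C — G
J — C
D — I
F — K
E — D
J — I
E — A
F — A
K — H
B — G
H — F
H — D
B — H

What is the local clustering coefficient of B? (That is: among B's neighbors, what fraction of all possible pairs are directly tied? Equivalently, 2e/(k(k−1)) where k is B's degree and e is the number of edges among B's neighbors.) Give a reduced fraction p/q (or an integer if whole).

B's neighbors: G and H (k = 2).
Possible neighbor pairs: C(2,2) = 1. Edges among them: none → e = 0.
Clustering(B) = 0/1.

0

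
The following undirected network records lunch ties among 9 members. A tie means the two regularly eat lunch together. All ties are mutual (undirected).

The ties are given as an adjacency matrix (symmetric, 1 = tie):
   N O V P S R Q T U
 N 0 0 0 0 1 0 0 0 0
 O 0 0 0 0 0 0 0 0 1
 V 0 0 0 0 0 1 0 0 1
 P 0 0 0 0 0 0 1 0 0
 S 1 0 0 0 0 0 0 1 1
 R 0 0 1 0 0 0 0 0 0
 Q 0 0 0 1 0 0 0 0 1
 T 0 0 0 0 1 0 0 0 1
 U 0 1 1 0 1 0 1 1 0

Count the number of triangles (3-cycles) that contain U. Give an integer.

1

U's neighbors: O, Q, S, T, and V.
Neighbor pairs that are themselves tied: U–S–T. Each forms one triangle with U, for 1 in total.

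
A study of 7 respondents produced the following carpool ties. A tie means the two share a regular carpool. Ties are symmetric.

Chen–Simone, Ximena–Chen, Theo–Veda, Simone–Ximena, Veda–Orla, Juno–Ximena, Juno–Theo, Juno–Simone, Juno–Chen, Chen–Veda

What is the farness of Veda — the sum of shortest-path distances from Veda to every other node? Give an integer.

9

Distances from Veda: Chen:1, Juno:2, Orla:1, Simone:2, Theo:1, Ximena:2.
Sum = 1 + 2 + 1 + 2 + 1 + 2 = 9.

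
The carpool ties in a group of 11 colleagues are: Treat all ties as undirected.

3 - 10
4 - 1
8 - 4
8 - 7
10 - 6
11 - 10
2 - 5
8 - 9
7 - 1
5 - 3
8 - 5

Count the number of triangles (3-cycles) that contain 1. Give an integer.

1's neighbors are 4 and 7, but none of them are tied to each other, so no triangle contains 1.

0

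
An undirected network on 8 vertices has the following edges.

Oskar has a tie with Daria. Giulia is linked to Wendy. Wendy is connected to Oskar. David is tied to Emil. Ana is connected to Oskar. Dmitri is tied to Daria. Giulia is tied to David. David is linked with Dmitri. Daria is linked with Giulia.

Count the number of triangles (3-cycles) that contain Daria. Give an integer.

Daria's neighbors are Dmitri, Giulia, and Oskar, but none of them are tied to each other, so no triangle contains Daria.

0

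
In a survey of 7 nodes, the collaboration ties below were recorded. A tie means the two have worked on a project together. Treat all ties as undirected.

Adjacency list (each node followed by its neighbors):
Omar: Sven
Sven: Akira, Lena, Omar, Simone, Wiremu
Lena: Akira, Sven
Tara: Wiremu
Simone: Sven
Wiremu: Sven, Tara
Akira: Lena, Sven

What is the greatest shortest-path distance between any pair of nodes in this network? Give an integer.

3

Eccentricity of each node (its greatest distance to any other): Akira:3, Lena:3, Omar:3, Simone:3, Sven:2, Tara:3, Wiremu:2.
The maximum eccentricity is 3, realized for instance by the pair Simone–Tara via Simone – Sven – Wiremu – Tara. So the diameter is 3.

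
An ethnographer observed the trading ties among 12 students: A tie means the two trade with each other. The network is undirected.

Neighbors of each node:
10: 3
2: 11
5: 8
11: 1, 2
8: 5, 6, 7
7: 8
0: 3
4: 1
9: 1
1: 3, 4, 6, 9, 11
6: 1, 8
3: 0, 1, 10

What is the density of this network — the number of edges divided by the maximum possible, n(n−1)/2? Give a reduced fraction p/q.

There are 11 edges and 12 nodes, so the maximum possible is C(12,2) = 66.
Density = 11/66 = 1/6.

1/6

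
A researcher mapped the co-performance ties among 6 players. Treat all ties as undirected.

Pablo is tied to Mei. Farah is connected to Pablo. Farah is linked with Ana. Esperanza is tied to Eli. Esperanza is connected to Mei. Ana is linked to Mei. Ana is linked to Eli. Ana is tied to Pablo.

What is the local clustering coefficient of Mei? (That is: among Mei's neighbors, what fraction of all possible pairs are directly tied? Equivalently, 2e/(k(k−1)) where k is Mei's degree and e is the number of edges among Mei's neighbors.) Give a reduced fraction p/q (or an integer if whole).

Mei's neighbors: Ana, Esperanza, and Pablo (k = 3).
Possible neighbor pairs: C(3,2) = 3. Edges among them: Ana–Pablo → e = 1.
Clustering(Mei) = 1/3.

1/3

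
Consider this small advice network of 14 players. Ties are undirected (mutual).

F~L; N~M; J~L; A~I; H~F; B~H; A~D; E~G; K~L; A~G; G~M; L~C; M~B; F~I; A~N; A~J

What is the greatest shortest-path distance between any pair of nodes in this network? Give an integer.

Eccentricity of each node (its greatest distance to any other): A:3, B:4, C:5, D:4, E:5, F:4, G:4, H:4, I:3, J:4, K:5, L:4, M:5, N:4.
The maximum eccentricity is 5, realized for instance by the pair K–M via K – L – F – H – B – M. So the diameter is 5.

5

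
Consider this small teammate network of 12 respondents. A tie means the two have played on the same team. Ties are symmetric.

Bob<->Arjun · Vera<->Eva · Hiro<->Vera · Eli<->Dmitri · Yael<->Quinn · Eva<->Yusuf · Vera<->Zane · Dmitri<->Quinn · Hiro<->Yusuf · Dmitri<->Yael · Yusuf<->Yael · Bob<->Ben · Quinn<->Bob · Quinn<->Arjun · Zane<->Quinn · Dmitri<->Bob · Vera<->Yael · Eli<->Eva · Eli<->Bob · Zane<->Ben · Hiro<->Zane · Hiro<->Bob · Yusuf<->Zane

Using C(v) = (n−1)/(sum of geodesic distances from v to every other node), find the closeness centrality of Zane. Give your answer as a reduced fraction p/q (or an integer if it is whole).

Distances from Zane: Arjun:2, Ben:1, Bob:2, Dmitri:2, Eli:3, Eva:2, Hiro:1, Quinn:1, Vera:1, Yael:2, Yusuf:1. Sum = 18.
n = 12, so closeness = 11/18.

11/18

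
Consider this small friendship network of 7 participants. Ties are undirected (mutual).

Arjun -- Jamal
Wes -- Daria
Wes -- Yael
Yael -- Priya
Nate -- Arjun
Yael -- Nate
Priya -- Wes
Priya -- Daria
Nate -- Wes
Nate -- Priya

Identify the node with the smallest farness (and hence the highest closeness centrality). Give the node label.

Farness (sum of distances to all others) for each node — Arjun:11, Daria:13, Jamal:16, Nate:8, Priya:9, Wes:9, Yael:10.
The smallest farness is 8, for Nate, so Nate has the highest closeness.

Nate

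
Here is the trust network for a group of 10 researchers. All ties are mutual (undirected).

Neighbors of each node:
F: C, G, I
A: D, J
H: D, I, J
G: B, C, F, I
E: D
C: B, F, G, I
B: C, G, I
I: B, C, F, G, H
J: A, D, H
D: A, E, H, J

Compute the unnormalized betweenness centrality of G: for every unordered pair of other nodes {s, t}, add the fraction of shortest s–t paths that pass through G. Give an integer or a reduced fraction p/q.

1/3

Pairs whose geodesics pass through G — F–B: 1/3.
All other pairs contribute 0.
Summing the contributions gives betweenness(G) = 1/3.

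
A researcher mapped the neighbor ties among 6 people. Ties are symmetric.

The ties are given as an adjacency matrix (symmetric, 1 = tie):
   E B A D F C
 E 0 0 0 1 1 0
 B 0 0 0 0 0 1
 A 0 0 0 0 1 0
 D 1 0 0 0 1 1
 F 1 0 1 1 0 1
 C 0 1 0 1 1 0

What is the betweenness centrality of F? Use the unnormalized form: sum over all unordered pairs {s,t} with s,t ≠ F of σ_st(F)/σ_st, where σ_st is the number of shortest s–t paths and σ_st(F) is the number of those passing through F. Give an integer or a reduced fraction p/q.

Pairs whose geodesics pass through F — E–B: 1/2; E–A: 1; E–C: 1/2; B–A: 1; A–D: 1; A–C: 1.
All other pairs contribute 0.
Summing the contributions gives betweenness(F) = 5.

5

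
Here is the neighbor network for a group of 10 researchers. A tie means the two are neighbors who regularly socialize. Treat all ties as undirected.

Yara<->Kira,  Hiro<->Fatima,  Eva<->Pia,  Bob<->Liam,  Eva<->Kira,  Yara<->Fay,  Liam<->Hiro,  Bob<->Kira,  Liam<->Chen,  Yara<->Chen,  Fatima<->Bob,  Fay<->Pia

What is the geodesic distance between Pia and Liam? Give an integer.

4

One shortest route is Pia – Eva – Kira – Bob – Liam, which uses 4 edges, and at distance 3 from Pia we only reach {Bob, Chen}, which does not include Liam. So d(Pia,Liam) = 4.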